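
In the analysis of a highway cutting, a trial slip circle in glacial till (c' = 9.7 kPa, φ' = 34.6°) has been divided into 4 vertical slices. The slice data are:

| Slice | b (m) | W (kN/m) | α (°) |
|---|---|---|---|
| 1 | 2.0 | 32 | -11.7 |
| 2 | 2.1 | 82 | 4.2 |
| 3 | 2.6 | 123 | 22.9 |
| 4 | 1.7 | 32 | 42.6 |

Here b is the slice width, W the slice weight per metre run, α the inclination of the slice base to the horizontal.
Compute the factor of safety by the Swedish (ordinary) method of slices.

FS = 3.80

Ordinary method of slices: FS = Σ[c'·Δl_i + (W_i cosα_i)·tanφ'] / Σ W_i sinα_i, with Δl_i = b_i / cosα_i.
Slice 1: Δl = 2.0/cos(-11.7°) = 2.042 m; N'_1 = 32·cos(-11.7°) = 31.3; c'Δl = 19.81; W sinα = -6.5
Slice 2: Δl = 2.1/cos4.2° = 2.106 m; N'_2 = 82·cos4.2° = 81.8; c'Δl = 20.42; W sinα = 6.0
Slice 3: Δl = 2.6/cos22.9° = 2.822 m; N'_3 = 123·cos22.9° = 113.3; c'Δl = 27.38; W sinα = 47.9
Slice 4: Δl = 1.7/cos42.6° = 2.309 m; N'_4 = 32·cos42.6° = 23.6; c'Δl = 22.40; W sinα = 21.7
Σc'Δl = 90.0 kN/m; ΣN' = 250.0 kN/m; ΣW sinα = 69.0 kN/m
Resisting = 90.0 + 250.0·tan34.6° = 90.0 + 172.4 = 262.5 kN/m
FS = 262.5 / 69.0 = 3.802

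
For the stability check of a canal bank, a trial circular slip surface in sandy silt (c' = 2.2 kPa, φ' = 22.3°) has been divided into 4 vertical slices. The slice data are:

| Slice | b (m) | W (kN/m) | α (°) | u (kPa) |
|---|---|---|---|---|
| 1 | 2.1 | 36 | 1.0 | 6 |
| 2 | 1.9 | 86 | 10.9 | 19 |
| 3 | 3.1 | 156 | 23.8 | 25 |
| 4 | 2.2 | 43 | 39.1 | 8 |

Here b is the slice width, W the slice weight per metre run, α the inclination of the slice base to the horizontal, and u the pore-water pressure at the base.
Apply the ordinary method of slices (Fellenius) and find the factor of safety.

Ordinary method of slices: FS = Σ[c'·Δl_i + (W_i cosα_i − u_i·Δl_i)·tanφ'] / Σ W_i sinα_i, with Δl_i = b_i / cosα_i.
Slice 1: Δl = 2.1/cos1.0° = 2.100 m; N'_1 = 36·cos1.0° − 6·2.100 = 23.4; c'Δl = 4.62; W sinα = 0.6
Slice 2: Δl = 1.9/cos10.9° = 1.935 m; N'_2 = 86·cos10.9° − 19·1.935 = 47.7; c'Δl = 4.26; W sinα = 16.3
Slice 3: Δl = 3.1/cos23.8° = 3.388 m; N'_3 = 156·cos23.8° − 25·3.388 = 58.0; c'Δl = 7.45; W sinα = 63.0
Slice 4: Δl = 2.2/cos39.1° = 2.835 m; N'_4 = 43·cos39.1° − 8·2.835 = 10.7; c'Δl = 6.24; W sinα = 27.1
Σc'Δl = 22.6 kN/m; ΣN' = 139.8 kN/m; ΣW sinα = 107.0 kN/m
Resisting = 22.6 + 139.8·tan22.3° = 22.6 + 57.3 = 79.9 kN/m
FS = 79.9 / 107.0 = 0.747

FS = 0.75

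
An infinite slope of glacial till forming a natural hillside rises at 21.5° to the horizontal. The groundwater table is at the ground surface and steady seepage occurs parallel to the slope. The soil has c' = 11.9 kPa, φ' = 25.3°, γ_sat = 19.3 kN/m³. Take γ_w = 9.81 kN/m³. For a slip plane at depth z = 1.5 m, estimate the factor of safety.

With seepage parallel to the slope and the water table at the surface, the effective normal stress on the slip plane uses the buoyant unit weight γ' = γ_sat − γ_w while the driving shear stress uses γ_sat:
FS = [c' + γ' z cos²β tanφ'] / [γ_sat z sinβ cosβ]
γ' = 19.3 − 9.81 = 9.49 kN/m³
Numerator = 11.9 + 9.49·1.5·cos²21.5°·tan25.3° = 11.9 + 9.49·1.5·0.8657·0.4727 = 17.725 kPa
Denominator = 19.3·1.5·sin21.5°·cos21.5° = 19.3·1.5·0.3665·0.9304 = 9.872 kPa
FS = 17.725 / 9.872 = 1.795

FS = 1.80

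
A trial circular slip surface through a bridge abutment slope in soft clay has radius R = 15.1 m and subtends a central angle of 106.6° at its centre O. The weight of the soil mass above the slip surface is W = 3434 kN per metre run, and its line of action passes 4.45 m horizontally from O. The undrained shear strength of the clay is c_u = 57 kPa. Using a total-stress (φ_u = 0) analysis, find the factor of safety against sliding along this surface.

Taking moments about the centre O, the resisting moment is provided by the undrained shear strength acting along the arc:
Arc length L_a = R·θ = 15.1·(106.6°·π/180) = 15.1·1.8605 = 28.09 m
M_R = c_u·L_a·R = 57·28.09·15.1 = 24180.4 kN·m/m
M_D = W·d = 3434·4.45 = 15281.3 kN·m/m
FS = M_R / M_D = 24180.4 / 15281.3 = 1.582

FS = 1.58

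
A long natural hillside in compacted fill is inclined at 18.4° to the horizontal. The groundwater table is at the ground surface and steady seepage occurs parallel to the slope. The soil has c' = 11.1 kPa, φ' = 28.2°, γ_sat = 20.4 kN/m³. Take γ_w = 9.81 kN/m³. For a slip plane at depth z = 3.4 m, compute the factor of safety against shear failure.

With seepage parallel to the slope and the water table at the surface, the effective normal stress on the slip plane uses the buoyant unit weight γ' = γ_sat − γ_w while the driving shear stress uses γ_sat:
FS = [c' + γ' z cos²β tanφ'] / [γ_sat z sinβ cosβ]
γ' = 20.4 − 9.81 = 10.59 kN/m³
Numerator = 11.1 + 10.59·3.4·cos²18.4°·tan28.2° = 11.1 + 10.59·3.4·0.9004·0.5362 = 28.483 kPa
Denominator = 20.4·3.4·sin18.4°·cos18.4° = 20.4·3.4·0.3156·0.9489 = 20.774 kPa
FS = 28.483 / 20.774 = 1.371

FS = 1.37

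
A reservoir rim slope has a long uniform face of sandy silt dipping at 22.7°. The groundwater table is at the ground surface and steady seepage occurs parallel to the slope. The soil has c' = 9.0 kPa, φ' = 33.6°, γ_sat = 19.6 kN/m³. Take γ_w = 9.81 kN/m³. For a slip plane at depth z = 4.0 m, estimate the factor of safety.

FS = 1.12

With seepage parallel to the slope and the water table at the surface, the effective normal stress on the slip plane uses the buoyant unit weight γ' = γ_sat − γ_w while the driving shear stress uses γ_sat:
FS = [c' + γ' z cos²β tanφ'] / [γ_sat z sinβ cosβ]
γ' = 19.6 − 9.81 = 9.79 kN/m³
Numerator = 9.0 + 9.79·4.0·cos²22.7°·tan33.6° = 9.0 + 9.79·4.0·0.8511·0.6644 = 31.143 kPa
Denominator = 19.6·4.0·sin22.7°·cos22.7° = 19.6·4.0·0.3859·0.9225 = 27.911 kPa
FS = 31.143 / 27.911 = 1.116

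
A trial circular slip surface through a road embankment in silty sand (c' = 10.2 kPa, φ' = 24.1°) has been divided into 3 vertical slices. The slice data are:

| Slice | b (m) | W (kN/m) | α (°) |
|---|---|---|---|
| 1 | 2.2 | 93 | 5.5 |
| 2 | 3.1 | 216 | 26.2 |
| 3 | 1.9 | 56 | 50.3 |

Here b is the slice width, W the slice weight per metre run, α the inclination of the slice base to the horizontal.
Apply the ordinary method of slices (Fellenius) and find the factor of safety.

FS = 1.58

Ordinary method of slices: FS = Σ[c'·Δl_i + (W_i cosα_i)·tanφ'] / Σ W_i sinα_i, with Δl_i = b_i / cosα_i.
Slice 1: Δl = 2.2/cos5.5° = 2.210 m; N'_1 = 93·cos5.5° = 92.6; c'Δl = 22.54; W sinα = 8.9
Slice 2: Δl = 3.1/cos26.2° = 3.455 m; N'_2 = 216·cos26.2° = 193.8; c'Δl = 35.24; W sinα = 95.4
Slice 3: Δl = 1.9/cos50.3° = 2.974 m; N'_3 = 56·cos50.3° = 35.8; c'Δl = 30.34; W sinα = 43.1
Σc'Δl = 88.1 kN/m; ΣN' = 322.2 kN/m; ΣW sinα = 147.4 kN/m
Resisting = 88.1 + 322.2·tan24.1° = 88.1 + 144.1 = 232.2 kN/m
FS = 232.2 / 147.4 = 1.576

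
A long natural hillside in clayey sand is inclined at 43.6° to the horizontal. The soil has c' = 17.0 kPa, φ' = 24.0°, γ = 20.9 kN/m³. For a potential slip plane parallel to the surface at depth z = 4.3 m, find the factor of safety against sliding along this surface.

FS = 0.85

For an infinite slope with a slip plane parallel to the surface (no pore pressure): FS = [c' + γz cos²β tanφ'] / [γz sinβ cosβ].
γz = 20.9·4.3 = 89.87 kN/m²
Numerator = 17.0 + 89.87·cos²43.6°·tan24.0° = 17.0 + 89.87·0.5244·0.4452 = 37.984 kPa
Denominator = 89.87·sin43.6°·cos43.6° = 89.87·0.6896·0.7242 = 44.881 kPa
FS = 37.984 / 44.881 = 0.846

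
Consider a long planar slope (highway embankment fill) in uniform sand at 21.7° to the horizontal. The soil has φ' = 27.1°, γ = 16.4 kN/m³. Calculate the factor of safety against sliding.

For a dry cohesionless infinite slope the factor of safety is FS = tanφ' / tanβ.
FS = tan27.1° / tan21.7° = 0.5117 / 0.3979 = 1.286

FS = 1.29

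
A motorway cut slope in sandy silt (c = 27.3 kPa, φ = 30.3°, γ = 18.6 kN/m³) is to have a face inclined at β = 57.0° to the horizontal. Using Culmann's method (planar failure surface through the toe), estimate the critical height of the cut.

H_c = 39.87 m

Culmann's analysis gives the critical failure plane at α_cr = (β + φ)/2 = (57.0 + 30.3)/2 = 43.6°, and the critical height
H_c = (4c/γ) · sinβ cosφ / [1 − cos(β − φ)]
    = (4·27.3/18.6) · sin57.0°·cos30.3° / [1 − cos(26.7°)]
    = 5.871 · 0.8387·0.8634 / [1 − 0.8934]
    = 5.871 · 0.7241 / 0.1066
    = 39.87 m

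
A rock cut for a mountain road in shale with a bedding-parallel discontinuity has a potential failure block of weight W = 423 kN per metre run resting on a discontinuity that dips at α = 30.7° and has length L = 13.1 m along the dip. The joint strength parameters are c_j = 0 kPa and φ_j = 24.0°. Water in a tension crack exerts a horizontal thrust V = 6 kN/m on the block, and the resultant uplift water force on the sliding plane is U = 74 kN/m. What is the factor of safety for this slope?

Resolving the block weight along and normal to the plane and applying the Mohr–Coulomb strength on the joint:
N' = W cosα − U − V sinα = 423·cos30.7° − 74 − 6·sin30.7° = 286.7 kN/m
Driving force T = W sinα + V cosα = 423·sin30.7° + 6·cos30.7° = 221.1 kN/m
Resisting force R = c_j·L + N'·tanφ_j = 0·13.1 + 286.7·tan24.0° = 0.0 + 127.6 = 127.6 kN/m
FS = R / T = 127.6 / 221.1 = 0.577

FS = 0.58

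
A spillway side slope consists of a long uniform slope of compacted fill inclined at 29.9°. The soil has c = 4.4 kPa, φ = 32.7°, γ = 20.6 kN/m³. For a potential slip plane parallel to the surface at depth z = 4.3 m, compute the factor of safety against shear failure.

FS = 1.23

For an infinite slope with a slip plane parallel to the surface (no pore pressure): FS = [c + γz cos²β tanφ] / [γz sinβ cosβ].
γz = 20.6·4.3 = 88.58 kN/m²
Numerator = 4.4 + 88.58·cos²29.9°·tan32.7° = 4.4 + 88.58·0.7515·0.6420 = 47.136 kPa
Denominator = 88.58·sin29.9°·cos29.9° = 88.58·0.4985·0.8669 = 38.279 kPa
FS = 47.136 / 38.279 = 1.231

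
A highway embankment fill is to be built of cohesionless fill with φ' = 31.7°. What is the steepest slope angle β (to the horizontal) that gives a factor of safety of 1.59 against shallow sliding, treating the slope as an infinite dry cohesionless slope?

β = 21.2°

For an infinite dry cohesionless slope FS = tanφ'/tanβ, so tanβ = tanφ' / FS.
tanβ = tan31.7° / 1.59 = 0.6176 / 1.59 = 0.3884
β = arctan(0.3884) = 21.23°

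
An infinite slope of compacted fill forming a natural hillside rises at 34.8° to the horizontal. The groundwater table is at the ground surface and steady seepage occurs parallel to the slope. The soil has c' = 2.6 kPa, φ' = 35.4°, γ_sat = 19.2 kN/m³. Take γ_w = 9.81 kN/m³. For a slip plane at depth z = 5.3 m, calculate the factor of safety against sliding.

FS = 0.55

With seepage parallel to the slope and the water table at the surface, the effective normal stress on the slip plane uses the buoyant unit weight γ' = γ_sat − γ_w while the driving shear stress uses γ_sat:
FS = [c' + γ' z cos²β tanφ'] / [γ_sat z sinβ cosβ]
γ' = 19.2 − 9.81 = 9.39 kN/m³
Numerator = 2.6 + 9.39·5.3·cos²34.8°·tan35.4° = 2.6 + 9.39·5.3·0.6743·0.7107 = 26.448 kPa
Denominator = 19.2·5.3·sin34.8°·cos34.8° = 19.2·5.3·0.5707·0.8211 = 47.689 kPa
FS = 26.448 / 47.689 = 0.555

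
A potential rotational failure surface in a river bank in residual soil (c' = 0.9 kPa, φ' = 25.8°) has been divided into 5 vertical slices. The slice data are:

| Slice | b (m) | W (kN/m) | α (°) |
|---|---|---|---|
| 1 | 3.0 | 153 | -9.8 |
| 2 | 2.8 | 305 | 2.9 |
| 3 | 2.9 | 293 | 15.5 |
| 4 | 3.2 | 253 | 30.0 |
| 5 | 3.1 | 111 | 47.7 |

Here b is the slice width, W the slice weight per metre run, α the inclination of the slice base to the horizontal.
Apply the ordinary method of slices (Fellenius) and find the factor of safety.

Ordinary method of slices: FS = Σ[c'·Δl_i + (W_i cosα_i)·tanφ'] / Σ W_i sinα_i, with Δl_i = b_i / cosα_i.
Slice 1: Δl = 3.0/cos(-9.8°) = 3.044 m; N'_1 = 153·cos(-9.8°) = 150.8; c'Δl = 2.74; W sinα = -26.0
Slice 2: Δl = 2.8/cos2.9° = 2.804 m; N'_2 = 305·cos2.9° = 304.6; c'Δl = 2.52; W sinα = 15.4
Slice 3: Δl = 2.9/cos15.5° = 3.009 m; N'_3 = 293·cos15.5° = 282.3; c'Δl = 2.71; W sinα = 78.3
Slice 4: Δl = 3.2/cos30.0° = 3.695 m; N'_4 = 253·cos30.0° = 219.1; c'Δl = 3.33; W sinα = 126.5
Slice 5: Δl = 3.1/cos47.7° = 4.606 m; N'_5 = 111·cos47.7° = 74.7; c'Δl = 4.15; W sinα = 82.1
Σc'Δl = 15.4 kN/m; ΣN' = 1031.5 kN/m; ΣW sinα = 276.3 kN/m
Resisting = 15.4 + 1031.5·tan25.8° = 15.4 + 498.7 = 514.1 kN/m
FS = 514.1 / 276.3 = 1.861

FS = 1.86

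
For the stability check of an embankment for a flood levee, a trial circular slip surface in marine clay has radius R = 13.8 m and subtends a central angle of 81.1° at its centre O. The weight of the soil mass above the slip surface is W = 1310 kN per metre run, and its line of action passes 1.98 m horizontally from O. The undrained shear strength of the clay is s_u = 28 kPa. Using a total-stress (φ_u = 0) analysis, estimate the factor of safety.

FS = 2.91

Taking moments about the centre O, the resisting moment is provided by the undrained shear strength acting along the arc:
Arc length L_a = R·θ = 13.8·(81.1°·π/180) = 13.8·1.4155 = 19.53 m
M_R = s_u·L_a·R = 28·19.53·13.8 = 7547.7 kN·m/m
M_D = W·d = 1310·1.98 = 2593.8 kN·m/m
FS = M_R / M_D = 7547.7 / 2593.8 = 2.910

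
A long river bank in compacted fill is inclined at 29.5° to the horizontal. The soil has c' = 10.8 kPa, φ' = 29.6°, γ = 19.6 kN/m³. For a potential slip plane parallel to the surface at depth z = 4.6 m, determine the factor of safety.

FS = 1.28

For an infinite slope with a slip plane parallel to the surface (no pore pressure): FS = [c' + γz cos²β tanφ'] / [γz sinβ cosβ].
γz = 19.6·4.6 = 90.16 kN/m²
Numerator = 10.8 + 90.16·cos²29.5°·tan29.6° = 10.8 + 90.16·0.7575·0.5681 = 49.599 kPa
Denominator = 90.16·sin29.5°·cos29.5° = 90.16·0.4924·0.8704 = 38.641 kPa
FS = 49.599 / 38.641 = 1.284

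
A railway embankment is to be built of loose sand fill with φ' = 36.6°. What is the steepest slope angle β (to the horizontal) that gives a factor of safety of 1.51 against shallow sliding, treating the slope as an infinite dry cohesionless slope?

For an infinite dry cohesionless slope FS = tanφ'/tanβ, so tanβ = tanφ' / FS.
tanβ = tan36.6° / 1.51 = 0.7427 / 1.51 = 0.4918
β = arctan(0.4918) = 26.19°

β = 26.2°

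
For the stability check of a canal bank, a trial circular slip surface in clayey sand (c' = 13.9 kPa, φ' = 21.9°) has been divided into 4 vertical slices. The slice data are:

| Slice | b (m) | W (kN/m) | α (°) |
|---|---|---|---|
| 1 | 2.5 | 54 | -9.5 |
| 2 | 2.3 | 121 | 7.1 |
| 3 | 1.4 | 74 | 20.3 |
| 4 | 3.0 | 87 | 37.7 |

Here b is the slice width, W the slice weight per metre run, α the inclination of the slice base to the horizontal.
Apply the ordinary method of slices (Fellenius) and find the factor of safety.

FS = 3.13

Ordinary method of slices: FS = Σ[c'·Δl_i + (W_i cosα_i)·tanφ'] / Σ W_i sinα_i, with Δl_i = b_i / cosα_i.
Slice 1: Δl = 2.5/cos(-9.5°) = 2.535 m; N'_1 = 54·cos(-9.5°) = 53.3; c'Δl = 35.23; W sinα = -8.9
Slice 2: Δl = 2.3/cos7.1° = 2.318 m; N'_2 = 121·cos7.1° = 120.1; c'Δl = 32.22; W sinα = 15.0
Slice 3: Δl = 1.4/cos20.3° = 1.493 m; N'_3 = 74·cos20.3° = 69.4; c'Δl = 20.75; W sinα = 25.7
Slice 4: Δl = 3.0/cos37.7° = 3.792 m; N'_4 = 87·cos37.7° = 68.8; c'Δl = 52.70; W sinα = 53.2
Σc'Δl = 140.9 kN/m; ΣN' = 311.6 kN/m; ΣW sinα = 84.9 kN/m
Resisting = 140.9 + 311.6·tan21.9° = 140.9 + 125.3 = 266.2 kN/m
FS = 266.2 / 84.9 = 3.134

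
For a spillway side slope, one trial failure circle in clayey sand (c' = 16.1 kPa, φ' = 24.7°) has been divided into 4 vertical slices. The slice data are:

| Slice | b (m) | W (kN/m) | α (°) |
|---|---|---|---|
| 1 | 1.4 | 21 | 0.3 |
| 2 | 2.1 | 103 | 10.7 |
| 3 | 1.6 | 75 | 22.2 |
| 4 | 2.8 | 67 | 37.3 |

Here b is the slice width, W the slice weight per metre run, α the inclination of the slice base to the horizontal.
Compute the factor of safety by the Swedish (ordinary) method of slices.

FS = 2.88

Ordinary method of slices: FS = Σ[c'·Δl_i + (W_i cosα_i)·tanφ'] / Σ W_i sinα_i, with Δl_i = b_i / cosα_i.
Slice 1: Δl = 1.4/cos0.3° = 1.400 m; N'_1 = 21·cos0.3° = 21.0; c'Δl = 22.54; W sinα = 0.1
Slice 2: Δl = 2.1/cos10.7° = 2.137 m; N'_2 = 103·cos10.7° = 101.2; c'Δl = 34.41; W sinα = 19.1
Slice 3: Δl = 1.6/cos22.2° = 1.728 m; N'_3 = 75·cos22.2° = 69.4; c'Δl = 27.82; W sinα = 28.3
Slice 4: Δl = 2.8/cos37.3° = 3.520 m; N'_4 = 67·cos37.3° = 53.3; c'Δl = 56.67; W sinα = 40.6
Σc'Δl = 141.4 kN/m; ΣN' = 244.9 kN/m; ΣW sinα = 88.2 kN/m
Resisting = 141.4 + 244.9·tan24.7° = 141.4 + 112.7 = 254.1 kN/m
FS = 254.1 / 88.2 = 2.882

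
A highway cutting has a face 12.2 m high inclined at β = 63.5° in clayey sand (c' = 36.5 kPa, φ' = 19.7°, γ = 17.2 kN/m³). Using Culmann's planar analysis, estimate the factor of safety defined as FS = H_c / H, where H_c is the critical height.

FS = 2.11

H_c = (4c'/γ) · sinβ cosφ' / [1 − cos(β − φ')]
    = (4·36.5/17.2) · sin63.5°·cos19.7° / [1 − cos43.8°]
    = 8.488 · 0.8426 / 0.2782 = 25.70 m
FS = H_c / H = 25.70 / 12.2 = 2.107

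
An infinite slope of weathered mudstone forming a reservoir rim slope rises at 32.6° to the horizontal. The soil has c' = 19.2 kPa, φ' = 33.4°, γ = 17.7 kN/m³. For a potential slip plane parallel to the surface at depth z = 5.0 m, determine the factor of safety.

For an infinite slope with a slip plane parallel to the surface (no pore pressure): FS = [c' + γz cos²β tanφ'] / [γz sinβ cosβ].
γz = 17.7·5.0 = 88.50 kN/m²
Numerator = 19.2 + 88.50·cos²32.6°·tan33.4° = 19.2 + 88.50·0.7097·0.6594 = 60.616 kPa
Denominator = 88.50·sin32.6°·cos32.6° = 88.50·0.5388·0.8425 = 40.169 kPa
FS = 60.616 / 40.169 = 1.509

FS = 1.51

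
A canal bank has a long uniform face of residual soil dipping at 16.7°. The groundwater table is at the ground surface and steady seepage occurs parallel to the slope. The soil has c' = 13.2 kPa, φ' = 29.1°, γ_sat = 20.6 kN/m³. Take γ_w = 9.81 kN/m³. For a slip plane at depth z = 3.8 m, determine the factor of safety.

FS = 1.58

With seepage parallel to the slope and the water table at the surface, the effective normal stress on the slip plane uses the buoyant unit weight γ' = γ_sat − γ_w while the driving shear stress uses γ_sat:
FS = [c' + γ' z cos²β tanφ'] / [γ_sat z sinβ cosβ]
γ' = 20.6 − 9.81 = 10.79 kN/m³
Numerator = 13.2 + 10.79·3.8·cos²16.7°·tan29.1° = 13.2 + 10.79·3.8·0.9174·0.5566 = 34.137 kPa
Denominator = 20.6·3.8·sin16.7°·cos16.7° = 20.6·3.8·0.2874·0.9578 = 21.546 kPa
FS = 34.137 / 21.546 = 1.584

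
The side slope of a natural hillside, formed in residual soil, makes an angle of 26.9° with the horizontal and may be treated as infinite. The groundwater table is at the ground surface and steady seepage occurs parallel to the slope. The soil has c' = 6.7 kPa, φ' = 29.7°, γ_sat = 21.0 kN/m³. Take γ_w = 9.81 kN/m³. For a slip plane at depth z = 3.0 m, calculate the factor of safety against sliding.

With seepage parallel to the slope and the water table at the surface, the effective normal stress on the slip plane uses the buoyant unit weight γ' = γ_sat − γ_w while the driving shear stress uses γ_sat:
FS = [c' + γ' z cos²β tanφ'] / [γ_sat z sinβ cosβ]
γ' = 21.0 − 9.81 = 11.19 kN/m³
Numerator = 6.7 + 11.19·3.0·cos²26.9°·tan29.7° = 6.7 + 11.19·3.0·0.7953·0.5704 = 21.928 kPa
Denominator = 21.0·3.0·sin26.9°·cos26.9° = 21.0·3.0·0.4524·0.8918 = 25.419 kPa
FS = 21.928 / 25.419 = 0.863

FS = 0.86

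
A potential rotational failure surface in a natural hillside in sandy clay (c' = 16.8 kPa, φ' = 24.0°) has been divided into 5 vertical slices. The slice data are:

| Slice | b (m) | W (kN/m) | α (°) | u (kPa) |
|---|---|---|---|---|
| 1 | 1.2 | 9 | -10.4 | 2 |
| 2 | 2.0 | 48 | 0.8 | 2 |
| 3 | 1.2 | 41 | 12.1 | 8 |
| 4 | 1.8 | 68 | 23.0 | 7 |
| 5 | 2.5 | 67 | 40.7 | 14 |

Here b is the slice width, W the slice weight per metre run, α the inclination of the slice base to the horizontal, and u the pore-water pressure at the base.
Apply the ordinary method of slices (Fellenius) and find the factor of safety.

FS = 2.86

Ordinary method of slices: FS = Σ[c'·Δl_i + (W_i cosα_i − u_i·Δl_i)·tanφ'] / Σ W_i sinα_i, with Δl_i = b_i / cosα_i.
Slice 1: Δl = 1.2/cos(-10.4°) = 1.220 m; N'_1 = 9·cos(-10.4°) − 2·1.220 = 6.4; c'Δl = 20.50; W sinα = -1.6
Slice 2: Δl = 2.0/cos0.8° = 2.000 m; N'_2 = 48·cos0.8° − 2·2.000 = 44.0; c'Δl = 33.60; W sinα = 0.7
Slice 3: Δl = 1.2/cos12.1° = 1.227 m; N'_3 = 41·cos12.1° − 8·1.227 = 30.3; c'Δl = 20.62; W sinα = 8.6
Slice 4: Δl = 1.8/cos23.0° = 1.955 m; N'_4 = 68·cos23.0° − 7·1.955 = 48.9; c'Δl = 32.85; W sinα = 26.6
Slice 5: Δl = 2.5/cos40.7° = 3.298 m; N'_5 = 67·cos40.7° − 14·3.298 = 4.6; c'Δl = 55.40; W sinα = 43.7
Σc'Δl = 163.0 kN/m; ΣN' = 134.2 kN/m; ΣW sinα = 77.9 kN/m
Resisting = 163.0 + 134.2·tan24.0° = 163.0 + 59.8 = 222.7 kN/m
FS = 222.7 / 77.9 = 2.859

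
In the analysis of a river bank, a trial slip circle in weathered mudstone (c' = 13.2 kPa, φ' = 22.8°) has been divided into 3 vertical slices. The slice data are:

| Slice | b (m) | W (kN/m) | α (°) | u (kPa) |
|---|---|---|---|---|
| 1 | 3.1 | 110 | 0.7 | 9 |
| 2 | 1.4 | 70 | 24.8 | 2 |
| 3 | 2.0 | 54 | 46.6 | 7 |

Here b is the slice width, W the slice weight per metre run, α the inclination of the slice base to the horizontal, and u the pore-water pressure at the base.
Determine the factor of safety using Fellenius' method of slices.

FS = 2.38

Ordinary method of slices: FS = Σ[c'·Δl_i + (W_i cosα_i − u_i·Δl_i)·tanφ'] / Σ W_i sinα_i, with Δl_i = b_i / cosα_i.
Slice 1: Δl = 3.1/cos0.7° = 3.100 m; N'_1 = 110·cos0.7° − 9·3.100 = 82.1; c'Δl = 40.92; W sinα = 1.3
Slice 2: Δl = 1.4/cos24.8° = 1.542 m; N'_2 = 70·cos24.8° − 2·1.542 = 60.5; c'Δl = 20.36; W sinα = 29.4
Slice 3: Δl = 2.0/cos46.6° = 2.911 m; N'_3 = 54·cos46.6° − 7·2.911 = 16.7; c'Δl = 38.42; W sinα = 39.2
Σc'Δl = 99.7 kN/m; ΣN' = 159.3 kN/m; ΣW sinα = 69.9 kN/m
Resisting = 99.7 + 159.3·tan22.8° = 99.7 + 67.0 = 166.7 kN/m
FS = 166.7 / 69.9 = 2.383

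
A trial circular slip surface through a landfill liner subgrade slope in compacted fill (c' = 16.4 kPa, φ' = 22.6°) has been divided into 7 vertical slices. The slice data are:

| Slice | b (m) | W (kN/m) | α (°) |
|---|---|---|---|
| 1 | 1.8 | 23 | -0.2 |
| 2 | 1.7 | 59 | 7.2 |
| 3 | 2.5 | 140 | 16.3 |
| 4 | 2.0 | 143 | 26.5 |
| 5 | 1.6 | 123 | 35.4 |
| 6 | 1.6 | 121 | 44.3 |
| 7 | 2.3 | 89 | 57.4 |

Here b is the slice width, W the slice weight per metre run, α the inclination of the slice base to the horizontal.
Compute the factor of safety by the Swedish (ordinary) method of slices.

Ordinary method of slices: FS = Σ[c'·Δl_i + (W_i cosα_i)·tanφ'] / Σ W_i sinα_i, with Δl_i = b_i / cosα_i.
Slice 1: Δl = 1.8/cos(-0.2°) = 1.800 m; N'_1 = 23·cos(-0.2°) = 23.0; c'Δl = 29.52; W sinα = -0.1
Slice 2: Δl = 1.7/cos7.2° = 1.714 m; N'_2 = 59·cos7.2° = 58.5; c'Δl = 28.10; W sinα = 7.4
Slice 3: Δl = 2.5/cos16.3° = 2.605 m; N'_3 = 140·cos16.3° = 134.4; c'Δl = 42.72; W sinα = 39.3
Slice 4: Δl = 2.0/cos26.5° = 2.235 m; N'_4 = 143·cos26.5° = 128.0; c'Δl = 36.65; W sinα = 63.8
Slice 5: Δl = 1.6/cos35.4° = 1.963 m; N'_5 = 123·cos35.4° = 100.3; c'Δl = 32.19; W sinα = 71.3
Slice 6: Δl = 1.6/cos44.3° = 2.236 m; N'_6 = 121·cos44.3° = 86.6; c'Δl = 36.66; W sinα = 84.5
Slice 7: Δl = 2.3/cos57.4° = 4.269 m; N'_7 = 89·cos57.4° = 48.0; c'Δl = 70.01; W sinα = 75.0
Σc'Δl = 275.9 kN/m; ΣN' = 578.7 kN/m; ΣW sinα = 341.2 kN/m
Resisting = 275.9 + 578.7·tan22.6° = 275.9 + 240.9 = 516.7 kN/m
FS = 516.7 / 341.2 = 1.515

FS = 1.51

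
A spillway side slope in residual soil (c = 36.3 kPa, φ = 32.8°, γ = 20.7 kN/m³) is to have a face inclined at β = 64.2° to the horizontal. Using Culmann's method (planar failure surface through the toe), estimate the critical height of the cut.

Culmann's analysis gives the critical failure plane at α_cr = (β + φ)/2 = (64.2 + 32.8)/2 = 48.5°, and the critical height
H_c = (4c/γ) · sinβ cosφ / [1 − cos(β − φ)]
    = (4·36.3/20.7) · sin64.2°·cos32.8° / [1 − cos(31.4°)]
    = 7.014 · 0.9003·0.8406 / [1 − 0.8536]
    = 7.014 · 0.7568 / 0.1464
    = 36.25 m

H_c = 36.25 m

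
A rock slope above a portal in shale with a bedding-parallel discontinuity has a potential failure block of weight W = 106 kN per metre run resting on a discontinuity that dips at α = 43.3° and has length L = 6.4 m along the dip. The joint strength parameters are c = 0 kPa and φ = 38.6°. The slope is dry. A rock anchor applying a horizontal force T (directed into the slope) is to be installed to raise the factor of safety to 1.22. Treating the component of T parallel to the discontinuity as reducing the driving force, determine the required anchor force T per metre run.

Resolving forces along and normal to the sliding plane, with the horizontal anchor force T adding T·sinα to the effective normal force and T·cosα acting up the plane against the driving force:
FS = [cL + (W cosα + T sinα) tanφ] / [W sinα − T cosα]
Without the anchor: N' = 77.1 kN/m, driving T_d = 72.7 kN/m, resisting R = 0·6.4 + 77.1·tan38.6° = 61.6 kN/m, FS = 0.85.
Setting FS = 1.22 and solving for T:
1.22·(72.7 − T cos43.3°) = 61.6 + T sin43.3°·tan38.6°
T·(sin43.3°·tan38.6° + 1.22·cos43.3°) = 1.22·72.7 − 61.6
T·(0.6858·0.7983 + 1.22·0.7278) = 88.7 − 61.6 = 27.1
T·1.4354 = 27.1
T = 18.9 kN/m

T = 19 kN/m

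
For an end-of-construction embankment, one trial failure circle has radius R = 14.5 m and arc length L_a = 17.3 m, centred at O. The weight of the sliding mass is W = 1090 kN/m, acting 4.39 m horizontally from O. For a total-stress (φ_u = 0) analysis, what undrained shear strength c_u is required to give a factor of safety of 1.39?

c_u = 26.5 kPa

FS = c_u·L_a·R / (W·d), so c_u = FS·W·d / (L_a·R).
c_u = 1.39·1090·4.39 / (17.30·14.5) = 6651.3 / 250.85 = 26.52 kPa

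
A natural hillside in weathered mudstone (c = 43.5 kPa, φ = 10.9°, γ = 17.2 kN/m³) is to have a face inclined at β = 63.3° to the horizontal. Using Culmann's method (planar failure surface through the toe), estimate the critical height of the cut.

H_c = 22.76 m

Culmann's analysis gives the critical failure plane at α_cr = (β + φ)/2 = (63.3 + 10.9)/2 = 37.1°, and the critical height
H_c = (4c/γ) · sinβ cosφ / [1 − cos(β − φ)]
    = (4·43.5/17.2) · sin63.3°·cos10.9° / [1 − cos(52.4°)]
    = 10.116 · 0.8934·0.9820 / [1 − 0.6101]
    = 10.116 · 0.8773 / 0.3899
    = 22.76 m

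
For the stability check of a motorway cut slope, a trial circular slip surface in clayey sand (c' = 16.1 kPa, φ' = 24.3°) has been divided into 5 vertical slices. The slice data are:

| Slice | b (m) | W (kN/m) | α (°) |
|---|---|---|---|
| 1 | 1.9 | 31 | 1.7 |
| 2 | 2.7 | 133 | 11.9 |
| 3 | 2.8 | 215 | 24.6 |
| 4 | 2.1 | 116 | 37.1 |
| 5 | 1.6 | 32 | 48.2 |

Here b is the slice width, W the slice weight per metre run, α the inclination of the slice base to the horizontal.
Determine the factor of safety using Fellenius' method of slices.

Ordinary method of slices: FS = Σ[c'·Δl_i + (W_i cosα_i)·tanφ'] / Σ W_i sinα_i, with Δl_i = b_i / cosα_i.
Slice 1: Δl = 1.9/cos1.7° = 1.901 m; N'_1 = 31·cos1.7° = 31.0; c'Δl = 30.60; W sinα = 0.9
Slice 2: Δl = 2.7/cos11.9° = 2.759 m; N'_2 = 133·cos11.9° = 130.1; c'Δl = 44.42; W sinα = 27.4
Slice 3: Δl = 2.8/cos24.6° = 3.080 m; N'_3 = 215·cos24.6° = 195.5; c'Δl = 49.58; W sinα = 89.5
Slice 4: Δl = 2.1/cos37.1° = 2.633 m; N'_4 = 116·cos37.1° = 92.5; c'Δl = 42.39; W sinα = 70.0
Slice 5: Δl = 1.6/cos48.2° = 2.400 m; N'_5 = 32·cos48.2° = 21.3; c'Δl = 38.65; W sinα = 23.9
Σc'Δl = 205.6 kN/m; ΣN' = 470.5 kN/m; ΣW sinα = 211.7 kN/m
Resisting = 205.6 + 470.5·tan24.3° = 205.6 + 212.4 = 418.1 kN/m
FS = 418.1 / 211.7 = 1.975

FS = 1.98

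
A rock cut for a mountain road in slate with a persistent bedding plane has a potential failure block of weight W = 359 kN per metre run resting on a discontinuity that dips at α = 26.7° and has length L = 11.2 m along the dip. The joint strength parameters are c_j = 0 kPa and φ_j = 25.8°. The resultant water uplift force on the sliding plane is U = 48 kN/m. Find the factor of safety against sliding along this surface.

Resolving the block weight along and normal to the plane and applying the Mohr–Coulomb strength on the joint:
N' = W cosα − U = 359·cos26.7° − 48 = 272.7 kN/m
Driving force T = W sinα = 359·sin26.7° = 161.3 kN/m
Resisting force R = c_j·L + N'·tanφ_j = 0·11.2 + 272.7·tan25.8° = 0.0 + 131.8 = 131.8 kN/m
FS = R / T = 131.8 / 161.3 = 0.817

FS = 0.82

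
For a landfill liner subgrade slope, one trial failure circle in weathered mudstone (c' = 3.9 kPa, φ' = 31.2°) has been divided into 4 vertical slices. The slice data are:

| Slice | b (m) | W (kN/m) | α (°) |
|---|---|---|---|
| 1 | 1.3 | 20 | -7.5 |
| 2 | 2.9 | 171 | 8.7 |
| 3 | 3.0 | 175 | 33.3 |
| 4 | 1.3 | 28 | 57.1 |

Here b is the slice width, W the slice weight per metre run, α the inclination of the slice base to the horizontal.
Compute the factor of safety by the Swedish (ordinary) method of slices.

Ordinary method of slices: FS = Σ[c'·Δl_i + (W_i cosα_i)·tanφ'] / Σ W_i sinα_i, with Δl_i = b_i / cosα_i.
Slice 1: Δl = 1.3/cos(-7.5°) = 1.311 m; N'_1 = 20·cos(-7.5°) = 19.8; c'Δl = 5.11; W sinα = -2.6
Slice 2: Δl = 2.9/cos8.7° = 2.934 m; N'_2 = 171·cos8.7° = 169.0; c'Δl = 11.44; W sinα = 25.9
Slice 3: Δl = 3.0/cos33.3° = 3.589 m; N'_3 = 175·cos33.3° = 146.3; c'Δl = 14.00; W sinα = 96.1
Slice 4: Δl = 1.3/cos57.1° = 2.393 m; N'_4 = 28·cos57.1° = 15.2; c'Δl = 9.33; W sinα = 23.5
Σc'Δl = 39.9 kN/m; ΣN' = 350.3 kN/m; ΣW sinα = 142.8 kN/m
Resisting = 39.9 + 350.3·tan31.2° = 39.9 + 212.2 = 252.1 kN/m
FS = 252.1 / 142.8 = 1.765

FS = 1.76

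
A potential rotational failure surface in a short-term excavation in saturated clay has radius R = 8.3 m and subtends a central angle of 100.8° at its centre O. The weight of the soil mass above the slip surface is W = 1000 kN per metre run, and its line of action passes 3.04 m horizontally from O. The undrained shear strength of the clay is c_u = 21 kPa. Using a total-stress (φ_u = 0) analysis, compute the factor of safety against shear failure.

FS = 0.84

Taking moments about the centre O, the resisting moment is provided by the undrained shear strength acting along the arc:
Arc length L_a = R·θ = 8.3·(100.8°·π/180) = 8.3·1.7593 = 14.60 m
M_R = c_u·L_a·R = 21·14.60·8.3 = 2545.1 kN·m/m
M_D = W·d = 1000·3.04 = 3040.0 kN·m/m
FS = M_R / M_D = 2545.1 / 3040.0 = 0.837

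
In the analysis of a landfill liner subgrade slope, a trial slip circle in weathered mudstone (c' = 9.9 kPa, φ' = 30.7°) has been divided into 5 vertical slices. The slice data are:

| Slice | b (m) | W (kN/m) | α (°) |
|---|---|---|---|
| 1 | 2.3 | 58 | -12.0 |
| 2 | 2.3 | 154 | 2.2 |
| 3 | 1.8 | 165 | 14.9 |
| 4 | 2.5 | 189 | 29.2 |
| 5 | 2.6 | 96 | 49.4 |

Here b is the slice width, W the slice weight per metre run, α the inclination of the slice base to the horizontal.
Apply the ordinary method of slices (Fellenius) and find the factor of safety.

Ordinary method of slices: FS = Σ[c'·Δl_i + (W_i cosα_i)·tanφ'] / Σ W_i sinα_i, with Δl_i = b_i / cosα_i.
Slice 1: Δl = 2.3/cos(-12.0°) = 2.351 m; N'_1 = 58·cos(-12.0°) = 56.7; c'Δl = 23.28; W sinα = -12.1
Slice 2: Δl = 2.3/cos2.2° = 2.302 m; N'_2 = 154·cos2.2° = 153.9; c'Δl = 22.79; W sinα = 5.9
Slice 3: Δl = 1.8/cos14.9° = 1.863 m; N'_3 = 165·cos14.9° = 159.5; c'Δl = 18.44; W sinα = 42.4
Slice 4: Δl = 2.5/cos29.2° = 2.864 m; N'_4 = 189·cos29.2° = 165.0; c'Δl = 28.35; W sinα = 92.2
Slice 5: Δl = 2.6/cos49.4° = 3.995 m; N'_5 = 96·cos49.4° = 62.5; c'Δl = 39.55; W sinα = 72.9
Σc'Δl = 132.4 kN/m; ΣN' = 597.5 kN/m; ΣW sinα = 201.4 kN/m
Resisting = 132.4 + 597.5·tan30.7° = 132.4 + 354.8 = 487.2 kN/m
FS = 487.2 / 201.4 = 2.419

FS = 2.42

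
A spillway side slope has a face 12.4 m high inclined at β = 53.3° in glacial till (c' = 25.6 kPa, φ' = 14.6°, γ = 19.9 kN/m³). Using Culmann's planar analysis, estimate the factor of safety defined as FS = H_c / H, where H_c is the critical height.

H_c = (4c'/γ) · sinβ cosφ' / [1 − cos(β − φ')]
    = (4·25.6/19.9) · sin53.3°·cos14.6° / [1 − cos38.7°]
    = 5.146 · 0.7759 / 0.2196 = 18.18 m
FS = H_c / H = 18.18 / 12.4 = 1.466

FS = 1.47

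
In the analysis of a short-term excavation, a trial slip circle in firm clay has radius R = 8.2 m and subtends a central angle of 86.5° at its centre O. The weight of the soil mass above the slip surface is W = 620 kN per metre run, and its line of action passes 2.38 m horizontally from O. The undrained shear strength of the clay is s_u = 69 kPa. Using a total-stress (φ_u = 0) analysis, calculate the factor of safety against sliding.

Taking moments about the centre O, the resisting moment is provided by the undrained shear strength acting along the arc:
Arc length L_a = R·θ = 8.2·(86.5°·π/180) = 8.2·1.5097 = 12.38 m
M_R = s_u·L_a·R = 69·12.38·8.2 = 7004.4 kN·m/m
M_D = W·d = 620·2.38 = 1475.6 kN·m/m
FS = M_R / M_D = 7004.4 / 1475.6 = 4.747

FS = 4.75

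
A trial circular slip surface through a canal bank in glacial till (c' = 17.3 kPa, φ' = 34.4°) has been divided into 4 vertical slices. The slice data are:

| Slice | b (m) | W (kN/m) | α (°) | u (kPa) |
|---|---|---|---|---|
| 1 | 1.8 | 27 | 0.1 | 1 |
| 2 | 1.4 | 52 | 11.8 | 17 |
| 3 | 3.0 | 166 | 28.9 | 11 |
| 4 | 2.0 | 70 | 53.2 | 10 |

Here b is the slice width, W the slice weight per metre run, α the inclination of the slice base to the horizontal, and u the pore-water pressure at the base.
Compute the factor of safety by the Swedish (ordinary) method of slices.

FS = 1.96

Ordinary method of slices: FS = Σ[c'·Δl_i + (W_i cosα_i − u_i·Δl_i)·tanφ'] / Σ W_i sinα_i, with Δl_i = b_i / cosα_i.
Slice 1: Δl = 1.8/cos0.1° = 1.800 m; N'_1 = 27·cos0.1° − 1·1.800 = 25.2; c'Δl = 31.14; W sinα = 0.0
Slice 2: Δl = 1.4/cos11.8° = 1.430 m; N'_2 = 52·cos11.8° − 17·1.430 = 26.6; c'Δl = 24.74; W sinα = 10.6
Slice 3: Δl = 3.0/cos28.9° = 3.427 m; N'_3 = 166·cos28.9° − 11·3.427 = 107.6; c'Δl = 59.28; W sinα = 80.2
Slice 4: Δl = 2.0/cos53.2° = 3.339 m; N'_4 = 70·cos53.2° − 10·3.339 = 8.5; c'Δl = 57.76; W sinα = 56.1
Σc'Δl = 172.9 kN/m; ΣN' = 168.0 kN/m; ΣW sinα = 147.0 kN/m
Resisting = 172.9 + 168.0·tan34.4° = 172.9 + 115.0 = 287.9 kN/m
FS = 287.9 / 147.0 = 1.959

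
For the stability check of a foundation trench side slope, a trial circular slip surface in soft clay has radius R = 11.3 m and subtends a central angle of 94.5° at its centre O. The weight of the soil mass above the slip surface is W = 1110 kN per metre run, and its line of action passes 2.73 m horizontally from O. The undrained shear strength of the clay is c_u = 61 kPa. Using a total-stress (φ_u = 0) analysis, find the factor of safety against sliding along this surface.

FS = 4.24

Taking moments about the centre O, the resisting moment is provided by the undrained shear strength acting along the arc:
Arc length L_a = R·θ = 11.3·(94.5°·π/180) = 11.3·1.6493 = 18.64 m
M_R = c_u·L_a·R = 61·18.64·11.3 = 12846.8 kN·m/m
M_D = W·d = 1110·2.73 = 3030.3 kN·m/m
FS = M_R / M_D = 12846.8 / 3030.3 = 4.239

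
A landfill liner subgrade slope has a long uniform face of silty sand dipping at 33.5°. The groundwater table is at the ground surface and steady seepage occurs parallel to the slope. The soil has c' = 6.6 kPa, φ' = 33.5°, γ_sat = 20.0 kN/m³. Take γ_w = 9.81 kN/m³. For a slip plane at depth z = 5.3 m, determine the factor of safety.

With seepage parallel to the slope and the water table at the surface, the effective normal stress on the slip plane uses the buoyant unit weight γ' = γ_sat − γ_w while the driving shear stress uses γ_sat:
FS = [c' + γ' z cos²β tanφ'] / [γ_sat z sinβ cosβ]
γ' = 20.0 − 9.81 = 10.19 kN/m³
Numerator = 6.6 + 10.19·5.3·cos²33.5°·tan33.5° = 6.6 + 10.19·5.3·0.6954·0.6619 = 31.457 kPa
Denominator = 20.0·5.3·sin33.5°·cos33.5° = 20.0·5.3·0.5519·0.8339 = 48.787 kPa
FS = 31.457 / 48.787 = 0.645

FS = 0.64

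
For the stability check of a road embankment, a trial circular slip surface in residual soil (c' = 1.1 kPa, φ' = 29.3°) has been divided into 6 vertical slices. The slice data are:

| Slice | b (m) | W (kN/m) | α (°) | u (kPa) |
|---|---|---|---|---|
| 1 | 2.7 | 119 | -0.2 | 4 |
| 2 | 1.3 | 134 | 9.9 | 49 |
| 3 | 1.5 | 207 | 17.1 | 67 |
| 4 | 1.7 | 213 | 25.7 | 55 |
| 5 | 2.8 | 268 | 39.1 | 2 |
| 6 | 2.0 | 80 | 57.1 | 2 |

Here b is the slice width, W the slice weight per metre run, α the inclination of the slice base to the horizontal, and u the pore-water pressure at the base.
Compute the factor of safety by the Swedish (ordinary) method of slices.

Ordinary method of slices: FS = Σ[c'·Δl_i + (W_i cosα_i − u_i·Δl_i)·tanφ'] / Σ W_i sinα_i, with Δl_i = b_i / cosα_i.
Slice 1: Δl = 2.7/cos(-0.2°) = 2.700 m; N'_1 = 119·cos(-0.2°) − 4·2.700 = 108.2; c'Δl = 2.97; W sinα = -0.4
Slice 2: Δl = 1.3/cos9.9° = 1.320 m; N'_2 = 134·cos9.9° − 49·1.320 = 67.3; c'Δl = 1.45; W sinα = 23.0
Slice 3: Δl = 1.5/cos17.1° = 1.569 m; N'_3 = 207·cos17.1° − 67·1.569 = 92.7; c'Δl = 1.73; W sinα = 60.9
Slice 4: Δl = 1.7/cos25.7° = 1.887 m; N'_4 = 213·cos25.7° − 55·1.887 = 88.2; c'Δl = 2.08; W sinα = 92.4
Slice 5: Δl = 2.8/cos39.1° = 3.608 m; N'_5 = 268·cos39.1° − 2·3.608 = 200.8; c'Δl = 3.97; W sinα = 169.0
Slice 6: Δl = 2.0/cos57.1° = 3.682 m; N'_6 = 80·cos57.1° − 2·3.682 = 36.1; c'Δl = 4.05; W sinα = 67.2
Σc'Δl = 16.2 kN/m; ΣN' = 593.3 kN/m; ΣW sinα = 412.0 kN/m
Resisting = 16.2 + 593.3·tan29.3° = 16.2 + 332.9 = 349.2 kN/m
FS = 349.2 / 412.0 = 0.847

FS = 0.85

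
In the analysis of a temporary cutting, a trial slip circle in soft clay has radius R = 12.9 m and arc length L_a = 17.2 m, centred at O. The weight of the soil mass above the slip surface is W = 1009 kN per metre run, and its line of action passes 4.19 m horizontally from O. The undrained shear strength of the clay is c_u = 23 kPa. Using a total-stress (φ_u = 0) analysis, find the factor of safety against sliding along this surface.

Taking moments about the centre O, the resisting moment is provided by the undrained shear strength acting along the arc:
M_R = c_u·L_a·R = 23·17.20·12.9 = 5103.2 kN·m/m
M_D = W·d = 1009·4.19 = 4227.7 kN·m/m
FS = M_R / M_D = 5103.2 / 4227.7 = 1.207

FS = 1.21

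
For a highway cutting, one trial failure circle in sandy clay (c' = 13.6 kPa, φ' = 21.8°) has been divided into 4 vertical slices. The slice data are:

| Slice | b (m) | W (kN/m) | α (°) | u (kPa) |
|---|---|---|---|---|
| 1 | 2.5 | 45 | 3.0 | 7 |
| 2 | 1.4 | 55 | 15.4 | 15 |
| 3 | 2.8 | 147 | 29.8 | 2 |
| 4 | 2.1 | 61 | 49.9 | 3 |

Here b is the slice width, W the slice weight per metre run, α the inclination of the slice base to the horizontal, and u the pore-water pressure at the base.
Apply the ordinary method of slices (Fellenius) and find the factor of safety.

FS = 1.65

Ordinary method of slices: FS = Σ[c'·Δl_i + (W_i cosα_i − u_i·Δl_i)·tanφ'] / Σ W_i sinα_i, with Δl_i = b_i / cosα_i.
Slice 1: Δl = 2.5/cos3.0° = 2.503 m; N'_1 = 45·cos3.0° − 7·2.503 = 27.4; c'Δl = 34.05; W sinα = 2.4
Slice 2: Δl = 1.4/cos15.4° = 1.452 m; N'_2 = 55·cos15.4° − 15·1.452 = 31.2; c'Δl = 19.75; W sinα = 14.6
Slice 3: Δl = 2.8/cos29.8° = 3.227 m; N'_3 = 147·cos29.8° − 2·3.227 = 121.1; c'Δl = 43.88; W sinα = 73.1
Slice 4: Δl = 2.1/cos49.9° = 3.260 m; N'_4 = 61·cos49.9° − 3·3.260 = 29.5; c'Δl = 44.34; W sinα = 46.7
Σc'Δl = 142.0 kN/m; ΣN' = 209.3 kN/m; ΣW sinα = 136.7 kN/m
Resisting = 142.0 + 209.3·tan21.8° = 142.0 + 83.7 = 225.7 kN/m
FS = 225.7 / 136.7 = 1.652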